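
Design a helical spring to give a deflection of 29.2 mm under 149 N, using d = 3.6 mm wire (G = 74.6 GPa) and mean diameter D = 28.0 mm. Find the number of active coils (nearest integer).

14

Required rate k = F/δ = 149/29.2 = 5.1027 N/mm
N_a = Gd⁴/(8D³k) = (74.6×10³ × 3.6⁴)/(8 × 28.0³ × 5.1027)
    = 1.25299e+07 / 896123 = 13.98 → 14 coils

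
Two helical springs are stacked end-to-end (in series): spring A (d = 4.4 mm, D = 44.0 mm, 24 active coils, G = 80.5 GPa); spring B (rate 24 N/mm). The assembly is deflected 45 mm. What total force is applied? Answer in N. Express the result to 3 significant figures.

77.1 N

k_A = Gd⁴/(8D³N_a) = (80.5×10³)(4.4⁴)/(8·44.0³·24) = 1.8448 N/mm
Series: 1/k_eq = 1/1.8448 + 1/24 = 0.58373; k_eq = 1.7131 N/mm
F = k_eq·δ = 1.7131·45 = 77.09 N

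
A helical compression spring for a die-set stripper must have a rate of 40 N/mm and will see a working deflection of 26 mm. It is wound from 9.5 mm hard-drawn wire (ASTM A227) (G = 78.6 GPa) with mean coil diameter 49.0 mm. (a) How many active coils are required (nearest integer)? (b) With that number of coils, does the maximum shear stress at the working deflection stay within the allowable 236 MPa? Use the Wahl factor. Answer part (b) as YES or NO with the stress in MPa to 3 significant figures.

N_a = Gd⁴/(8D³k) = (78.6×10³)(9.5⁴)/(8·49.0³·40) = 17.01 → N_a = 17
Actual rate k = Gd⁴/(8D³·17) = 40.012 N/mm
Working load F = kδ = 40.012·26 = 1040.3 N
C = 49.0/9.5 = 5.1579; K_W = (4C−1)/(4C−4)+0.615/C = 1.2996
τ_max = K_W·8FD/(πd³) = 1.2996·151.4 = 196.76 MPa
τ_max ≤ 236 MPa → acceptable

(a) 17 coils; (b) YES, τ_max = 197 MPa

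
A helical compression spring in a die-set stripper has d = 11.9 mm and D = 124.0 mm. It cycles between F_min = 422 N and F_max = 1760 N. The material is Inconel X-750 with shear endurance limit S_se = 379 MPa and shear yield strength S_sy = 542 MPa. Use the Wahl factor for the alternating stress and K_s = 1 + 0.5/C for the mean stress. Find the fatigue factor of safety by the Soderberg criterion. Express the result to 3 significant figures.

C = D/d = 124.0/11.9 = 10.4202; K_W = (4C−1)/(4C−4)+0.615/C = 1.1386; K_s = 1+0.5/C = 1.0480
F_a = (F_max−F_min)/2 = 669 N; F_m = (F_max+F_min)/2 = 1091 N
τ_a = K_W·8F_aD/(πd³) = 1.1386 × 125.36 = 142.74 MPa
τ_m = K_s·8F_mD/(πd³) = 1.0480 × 204.43 = 214.24 MPa
Soderberg: 1/n_f = τ_a/S_se + τ_m/S_sy = 142.74/379 + 214.24/542 = 0.37661 + 0.39528 = 0.77189
n_f = 1/0.77189 = 1.296

1.30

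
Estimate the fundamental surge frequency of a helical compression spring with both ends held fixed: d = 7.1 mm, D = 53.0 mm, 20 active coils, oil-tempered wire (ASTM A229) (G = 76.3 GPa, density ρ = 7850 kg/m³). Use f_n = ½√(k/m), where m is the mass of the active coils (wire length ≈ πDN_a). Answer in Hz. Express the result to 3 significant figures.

44.3 Hz

k = Gd⁴/(8D³N_a) = (76.3×10³)(7.1⁴)/(8·53.0³·20) = 8.1397 N/mm = 8139.7 N/m
Wire length L = πDN_a = π·53.0·20 = 3330.1 mm
m = ρ·(πd²/4)·L = 7850 × 39.592×10⁻⁶ m² × 3.3301 m = 1.035 kg
f_n = ½√(k/m) = 0.5·√(8139.7/1.035) = 0.5·√(7864.6) = 44.341 Hz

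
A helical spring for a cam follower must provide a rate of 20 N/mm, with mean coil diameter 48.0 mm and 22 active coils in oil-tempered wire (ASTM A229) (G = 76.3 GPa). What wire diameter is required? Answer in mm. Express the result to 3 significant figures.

d = (8D³N_a·k / G)^(1/4) = (8·48.0³·22·20 / (76.3×10³))^0.25
  = (5102)^0.25 = 8.4515 mm

8.45 mm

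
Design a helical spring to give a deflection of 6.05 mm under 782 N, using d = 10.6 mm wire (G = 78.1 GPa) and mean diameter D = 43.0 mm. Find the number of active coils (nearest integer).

Required rate k = F/δ = 782/6.05 = 129.26 N/mm
N_a = Gd⁴/(8D³k) = (78.1×10³ × 10.6⁴)/(8 × 43.0³ × 129.26)
    = 9.85995e+08 / 8.22142e+07 = 11.99 → 12 coils

12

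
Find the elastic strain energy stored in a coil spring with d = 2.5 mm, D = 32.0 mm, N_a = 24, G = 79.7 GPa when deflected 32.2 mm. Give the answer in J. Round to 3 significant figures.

0.257 J

k = Gd⁴/(8D³N_a) = (79.7×10³)(2.5⁴)/(8·32.0³·24) = 0.49484 N/mm
U = ½kδ² = 0.5 × 0.49484 × 32.2² = 256.54 N·mm = 0.25654 J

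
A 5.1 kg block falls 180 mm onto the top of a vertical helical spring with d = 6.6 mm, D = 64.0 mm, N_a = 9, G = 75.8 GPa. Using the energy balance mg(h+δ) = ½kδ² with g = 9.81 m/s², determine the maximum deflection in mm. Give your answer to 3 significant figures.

k = Gd⁴/(8D³N_a) = (75.8×10³)(6.6⁴)/(8·64.0³·9) = 7.6203 N/mm
W = mg = 5.1 × 9.81 = 50.031 N
½kδ² − Wδ − Wh = 0 → δ = (W + √(W² + 2kWh))/k
δ = (50.031 + √(2503.1 + 137251))/7.6203 = (50.031 + 373.84)/7.6203 = 55.623 mm

55.6 mm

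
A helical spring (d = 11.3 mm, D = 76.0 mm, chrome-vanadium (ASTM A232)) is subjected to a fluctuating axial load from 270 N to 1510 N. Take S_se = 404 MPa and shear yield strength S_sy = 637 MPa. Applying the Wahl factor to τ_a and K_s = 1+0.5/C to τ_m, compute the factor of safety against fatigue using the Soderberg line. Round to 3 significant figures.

C = D/d = 76.0/11.3 = 6.7257; K_W = (4C−1)/(4C−4)+0.615/C = 1.2224; K_s = 1+0.5/C = 1.0743
F_a = (F_max−F_min)/2 = 620 N; F_m = (F_max+F_min)/2 = 890 N
τ_a = K_W·8F_aD/(πd³) = 1.2224 × 83.159 = 101.66 MPa
τ_m = K_s·8F_mD/(πd³) = 1.0743 × 119.37 = 128.25 MPa
Soderberg: 1/n_f = τ_a/S_se + τ_m/S_sy = 101.66/404 + 128.25/637 = 0.25162 + 0.20133 = 0.45296
n_f = 1/0.45296 = 2.208

2.21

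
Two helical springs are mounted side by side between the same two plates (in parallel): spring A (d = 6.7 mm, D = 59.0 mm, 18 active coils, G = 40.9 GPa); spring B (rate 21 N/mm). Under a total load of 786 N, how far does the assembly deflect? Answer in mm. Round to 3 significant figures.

k_A = Gd⁴/(8D³N_a) = (40.9×10³)(6.7⁴)/(8·59.0³·18) = 2.7868 N/mm
Parallel: k_eq = 2.7868 + 21 = 23.787 N/mm
δ = F/k_eq = 786/23.787 = 33.044 mm

33.0 mm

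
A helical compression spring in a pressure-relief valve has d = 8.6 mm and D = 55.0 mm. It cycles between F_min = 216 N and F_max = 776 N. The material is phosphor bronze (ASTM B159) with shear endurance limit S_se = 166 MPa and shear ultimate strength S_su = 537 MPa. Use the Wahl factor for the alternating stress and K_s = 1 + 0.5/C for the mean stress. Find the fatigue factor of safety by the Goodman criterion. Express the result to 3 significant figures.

C = D/d = 55.0/8.6 = 6.3953; K_W = (4C−1)/(4C−4)+0.615/C = 1.2352; K_s = 1+0.5/C = 1.0782
F_a = (F_max−F_min)/2 = 280 N; F_m = (F_max+F_min)/2 = 496 N
τ_a = K_W·8F_aD/(πd³) = 1.2352 × 61.655 = 76.154 MPa
τ_m = K_s·8F_mD/(πd³) = 1.0782 × 109.22 = 117.76 MPa
Goodman: 1/n_f = τ_a/S_se + τ_m/S_su = 76.154/166 + 117.76/537 = 0.45876 + 0.21928 = 0.67804
n_f = 1/0.67804 = 1.475

1.47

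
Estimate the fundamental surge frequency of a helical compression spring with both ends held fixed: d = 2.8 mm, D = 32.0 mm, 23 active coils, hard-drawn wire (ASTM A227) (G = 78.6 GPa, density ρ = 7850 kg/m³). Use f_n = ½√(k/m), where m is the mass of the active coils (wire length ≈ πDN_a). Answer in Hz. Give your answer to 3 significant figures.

k = Gd⁴/(8D³N_a) = (78.6×10³)(2.8⁴)/(8·32.0³·23) = 0.80128 N/mm = 801.28 N/m
Wire length L = πDN_a = π·32.0·23 = 2312.2 mm
m = ρ·(πd²/4)·L = 7850 × 6.1575×10⁻⁶ m² × 2.3122 m = 0.11176 kg
f_n = ½√(k/m) = 0.5·√(801.28/0.11176) = 0.5·√(7169.4) = 42.336 Hz

42.3 Hz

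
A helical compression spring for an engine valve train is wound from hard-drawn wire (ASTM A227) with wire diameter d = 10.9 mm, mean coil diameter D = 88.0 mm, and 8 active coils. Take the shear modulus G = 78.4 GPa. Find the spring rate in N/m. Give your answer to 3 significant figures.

k = Gd⁴/(8D³N_a) = (78.4×10³ × 10.9⁴) / (8 × 88.0³ × 8)
  = 1.10668e+09 / 4.36142e+07 = 25.374 N/mm = 25374 N/m

25400 N/m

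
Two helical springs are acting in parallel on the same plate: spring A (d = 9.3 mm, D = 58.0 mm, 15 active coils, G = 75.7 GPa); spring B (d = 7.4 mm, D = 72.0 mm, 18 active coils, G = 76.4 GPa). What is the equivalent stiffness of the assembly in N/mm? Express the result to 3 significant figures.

k_A = Gd⁴/(8D³N_a) = (75.7×10³)(9.3⁴)/(8·58.0³·15) = 24.186 N/mm
k_B = Gd⁴/(8D³N_a) = (76.4×10³)(7.4⁴)/(8·72.0³·18) = 4.2625 N/mm
Parallel: k_eq = 24.186 + 4.2625 = 28.448 N/mm

28.4 N/mm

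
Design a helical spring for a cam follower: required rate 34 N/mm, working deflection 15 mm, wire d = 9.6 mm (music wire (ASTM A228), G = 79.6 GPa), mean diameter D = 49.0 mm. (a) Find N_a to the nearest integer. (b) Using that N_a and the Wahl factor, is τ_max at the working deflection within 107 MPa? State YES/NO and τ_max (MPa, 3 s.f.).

N_a = Gd⁴/(8D³k) = (79.6×10³)(9.6⁴)/(8·49.0³·34) = 21.13 → N_a = 21
Actual rate k = Gd⁴/(8D³·21) = 34.206 N/mm
Working load F = kδ = 34.206·15 = 513.09 N
C = 49.0/9.6 = 5.1042; K_W = (4C−1)/(4C−4)+0.615/C = 1.3032
τ_max = K_W·8FD/(πd³) = 1.3032·72.363 = 94.305 MPa
τ_max ≤ 107 MPa → acceptable

(a) 21 coils; (b) YES, τ_max = 94.3 MPa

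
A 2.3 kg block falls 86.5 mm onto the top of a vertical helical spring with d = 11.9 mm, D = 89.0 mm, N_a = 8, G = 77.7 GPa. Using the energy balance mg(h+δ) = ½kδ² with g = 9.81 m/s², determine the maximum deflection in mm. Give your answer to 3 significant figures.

11.3 mm

k = Gd⁴/(8D³N_a) = (77.7×10³)(11.9⁴)/(8·89.0³·8) = 34.535 N/mm
W = mg = 2.3 × 9.81 = 22.563 N
½kδ² − Wδ − Wh = 0 → δ = (W + √(W² + 2kWh))/k
δ = (22.563 + √(509.09 + 134804))/34.535 = (22.563 + 367.85)/34.535 = 11.305 mm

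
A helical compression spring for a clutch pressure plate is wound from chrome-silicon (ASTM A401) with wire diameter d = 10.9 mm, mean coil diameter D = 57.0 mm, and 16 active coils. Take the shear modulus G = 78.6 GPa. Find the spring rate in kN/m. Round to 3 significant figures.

k = Gd⁴/(8D³N_a) = (78.6×10³ × 10.9⁴) / (8 × 57.0³ × 16)
  = 1.1095e+09 / 2.37047e+07 = 46.805 N/mm

46.8 kN/m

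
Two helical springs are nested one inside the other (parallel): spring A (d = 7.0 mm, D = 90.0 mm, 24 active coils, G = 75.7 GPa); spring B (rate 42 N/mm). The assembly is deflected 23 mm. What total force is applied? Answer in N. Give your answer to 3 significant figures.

k_A = Gd⁴/(8D³N_a) = (75.7×10³)(7.0⁴)/(8·90.0³·24) = 1.2986 N/mm
Parallel: k_eq = 1.2986 + 42 = 43.299 N/mm
F = k_eq·δ = 43.299·23 = 995.87 N

996 N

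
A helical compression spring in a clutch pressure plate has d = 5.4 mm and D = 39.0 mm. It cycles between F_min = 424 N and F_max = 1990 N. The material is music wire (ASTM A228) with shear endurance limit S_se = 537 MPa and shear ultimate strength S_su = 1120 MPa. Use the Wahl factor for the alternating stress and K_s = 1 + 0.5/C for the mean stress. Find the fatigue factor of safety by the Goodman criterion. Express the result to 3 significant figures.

0.545

C = D/d = 39.0/5.4 = 7.2222; K_W = (4C−1)/(4C−4)+0.615/C = 1.2057; K_s = 1+0.5/C = 1.0692
F_a = (F_max−F_min)/2 = 783 N; F_m = (F_max+F_min)/2 = 1207 N
τ_a = K_W·8F_aD/(πd³) = 1.2057 × 493.84 = 595.42 MPa
τ_m = K_s·8F_mD/(πd³) = 1.0692 × 761.26 = 813.96 MPa
Goodman: 1/n_f = τ_a/S_se + τ_m/S_su = 595.42/537 + 813.96/1120 = 1.10878 + 0.72675 = 1.8355
n_f = 1/1.8355 = 0.5448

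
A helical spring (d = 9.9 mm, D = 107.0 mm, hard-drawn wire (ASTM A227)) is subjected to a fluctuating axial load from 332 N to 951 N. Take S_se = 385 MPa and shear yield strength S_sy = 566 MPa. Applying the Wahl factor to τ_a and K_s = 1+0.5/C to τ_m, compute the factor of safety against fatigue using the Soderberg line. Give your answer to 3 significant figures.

C = D/d = 107.0/9.9 = 10.8081; K_W = (4C−1)/(4C−4)+0.615/C = 1.1334; K_s = 1+0.5/C = 1.0463
F_a = (F_max−F_min)/2 = 309.5 N; F_m = (F_max+F_min)/2 = 641.5 N
τ_a = K_W·8F_aD/(πd³) = 1.1334 × 86.912 = 98.503 MPa
τ_m = K_s·8F_mD/(πd³) = 1.0463 × 180.14 = 188.48 MPa
Soderberg: 1/n_f = τ_a/S_se + τ_m/S_sy = 98.503/385 + 188.48/566 = 0.25585 + 0.33300 = 0.58885
n_f = 1/0.58885 = 1.698

1.70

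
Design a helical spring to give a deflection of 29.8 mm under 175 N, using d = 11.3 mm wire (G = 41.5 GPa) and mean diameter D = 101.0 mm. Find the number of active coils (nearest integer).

14

Required rate k = F/δ = 175/29.8 = 5.8725 N/mm
N_a = Gd⁴/(8D³k) = (41.5×10³ × 11.3⁴)/(8 × 101.0³ × 5.8725)
    = 6.76647e+08 / 4.84034e+07 = 13.98 → 14 coils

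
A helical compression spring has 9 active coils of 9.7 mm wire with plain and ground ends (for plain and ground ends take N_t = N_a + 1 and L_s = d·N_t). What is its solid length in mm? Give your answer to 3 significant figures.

97.0 mm

plain and ground ends: N_t = N_a + 1 = 9 + 1 = 10
L_s = d·N_t = 9.7 × 10 = 97 mm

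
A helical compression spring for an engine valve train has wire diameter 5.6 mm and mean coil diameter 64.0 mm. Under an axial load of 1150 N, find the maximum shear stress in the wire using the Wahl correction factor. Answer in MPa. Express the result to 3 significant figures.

Spring index C = D/d = 64.0/5.6 = 11.4286
K_W = (4C−1)/(4C−4) + 0.615/C = 44.714/41.714 + 0.0538 = 1.1257
τ₀ = 8FD/(πd³) = 8·1150·64.0/(π·5.6³) = 588800/551.71 = 1067.2 MPa
τ_max = K·τ₀ = 1.1257 × 1067.2 = 1201.4 MPa

1200 MPa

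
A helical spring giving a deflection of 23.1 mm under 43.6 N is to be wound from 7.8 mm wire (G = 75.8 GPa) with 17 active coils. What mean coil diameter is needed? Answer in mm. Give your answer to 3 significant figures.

103 mm

Required rate k = F/δ = 43.6/23.1 = 1.8874 N/mm
D = (Gd⁴/(8N_a·k))^(1/3) = (75.8×10³·7.8⁴/(8·17·1.8874))^(1/3)
  = (1.09304e+06)^(1/3) = 103.0097 mm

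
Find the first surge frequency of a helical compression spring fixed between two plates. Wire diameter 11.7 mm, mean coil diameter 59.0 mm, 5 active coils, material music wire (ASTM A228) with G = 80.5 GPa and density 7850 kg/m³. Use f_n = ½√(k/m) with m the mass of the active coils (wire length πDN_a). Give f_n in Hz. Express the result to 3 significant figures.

242 Hz

k = Gd⁴/(8D³N_a) = (80.5×10³)(11.7⁴)/(8·59.0³·5) = 183.62 N/mm = 1.8362e+05 N/m
Wire length L = πDN_a = π·59.0·5 = 926.77 mm
m = ρ·(πd²/4)·L = 7850 × 107.51×10⁻⁶ m² × 0.92677 m = 0.78217 kg
f_n = ½√(k/m) = 0.5·√(1.8362e+05/0.78217) = 0.5·√(2.3476e+05) = 242.26 Hz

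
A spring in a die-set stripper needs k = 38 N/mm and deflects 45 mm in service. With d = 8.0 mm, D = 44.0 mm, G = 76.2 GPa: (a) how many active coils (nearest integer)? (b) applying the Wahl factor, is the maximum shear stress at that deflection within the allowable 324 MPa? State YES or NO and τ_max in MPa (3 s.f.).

N_a = Gd⁴/(8D³k) = (76.2×10³)(8.0⁴)/(8·44.0³·38) = 12.05 → N_a = 12
Actual rate k = Gd⁴/(8D³·12) = 38.167 N/mm
Working load F = kδ = 38.167·45 = 1717.5 N
C = 44.0/8.0 = 5.5000; K_W = (4C−1)/(4C−4)+0.615/C = 1.2785
τ_max = K_W·8FD/(πd³) = 1.2785·375.86 = 480.53 MPa
τ_max > 324 MPa → exceeds allowable

(a) 12 coils; (b) NO, τ_max = 481 MPa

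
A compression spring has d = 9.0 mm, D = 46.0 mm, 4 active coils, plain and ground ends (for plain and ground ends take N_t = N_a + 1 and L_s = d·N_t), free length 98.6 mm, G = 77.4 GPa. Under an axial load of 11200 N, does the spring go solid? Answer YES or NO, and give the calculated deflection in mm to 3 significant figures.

k = Gd⁴/(8D³N_a) = (77.4×10³)(9.0⁴)/(8·46.0³·4) = 163.04 N/mm
N_t = 5; L_s = 9.0·5 = 45 mm; δ_solid = L₀ − L_s = 98.6 − 45 = 53.6 mm
δ = F/k = 11200/163.04 = 68.696 mm
δ ≥ δ_solid → spring goes solid

YES, δ = 68.7 mm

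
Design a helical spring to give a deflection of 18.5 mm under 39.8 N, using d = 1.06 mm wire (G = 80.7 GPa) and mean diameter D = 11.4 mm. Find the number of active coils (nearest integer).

4

Required rate k = F/δ = 39.8/18.5 = 2.1514 N/mm
N_a = Gd⁴/(8D³k) = (80.7×10³ × 1.06⁴)/(8 × 11.4³ × 2.1514)
    = 101882 / 25498.6 = 3.996 → 4 coils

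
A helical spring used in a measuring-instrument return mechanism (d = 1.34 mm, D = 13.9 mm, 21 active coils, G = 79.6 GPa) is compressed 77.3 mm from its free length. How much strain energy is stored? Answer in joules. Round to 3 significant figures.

k = Gd⁴/(8D³N_a) = (79.6×10³)(1.34⁴)/(8·13.9³·21) = 0.56882 N/mm
U = ½kδ² = 0.5 × 0.56882 × 77.3² = 1699.4 N·mm = 1.6994 J

1.70 J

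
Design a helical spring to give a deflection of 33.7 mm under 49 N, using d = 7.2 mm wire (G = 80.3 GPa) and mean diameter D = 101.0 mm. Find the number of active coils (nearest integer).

18

Required rate k = F/δ = 49/33.7 = 1.454 N/mm
N_a = Gd⁴/(8D³k) = (80.3×10³ × 7.2⁴)/(8 × 101.0³ × 1.454)
    = 2.15797e+08 / 1.19845e+07 = 18.01 → 18 coils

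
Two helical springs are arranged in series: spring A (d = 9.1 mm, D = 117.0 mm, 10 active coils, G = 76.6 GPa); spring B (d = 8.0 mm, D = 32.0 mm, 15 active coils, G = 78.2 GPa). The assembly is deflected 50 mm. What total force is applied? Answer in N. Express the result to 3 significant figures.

k_A = Gd⁴/(8D³N_a) = (76.6×10³)(9.1⁴)/(8·117.0³·10) = 4.0996 N/mm
k_B = Gd⁴/(8D³N_a) = (78.2×10³)(8.0⁴)/(8·32.0³·15) = 81.458 N/mm
Series: 1/k_eq = 1/4.0996 + 1/81.458 = 0.2562; k_eq = 3.9032 N/mm
F = k_eq·δ = 3.9032·50 = 195.16 N

195 N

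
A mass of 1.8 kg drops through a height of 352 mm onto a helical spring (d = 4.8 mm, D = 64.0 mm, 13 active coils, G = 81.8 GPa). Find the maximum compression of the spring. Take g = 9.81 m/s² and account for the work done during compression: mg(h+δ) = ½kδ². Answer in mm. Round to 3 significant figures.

100 mm

k = Gd⁴/(8D³N_a) = (81.8×10³)(4.8⁴)/(8·64.0³·13) = 1.5927 N/mm
W = mg = 1.8 × 9.81 = 17.658 N
½kδ² − Wδ − Wh = 0 → δ = (W + √(W² + 2kWh))/k
δ = (17.658 + √(311.8 + 19799.7))/1.5927 = (17.658 + 141.82)/1.5927 = 100.12 mm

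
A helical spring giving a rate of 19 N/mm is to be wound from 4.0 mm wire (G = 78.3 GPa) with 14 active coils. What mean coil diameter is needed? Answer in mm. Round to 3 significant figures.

D = (Gd⁴/(8N_a·k))^(1/3) = (78.3×10³·4.0⁴/(8·14·19))^(1/3)
  = (9419.55)^(1/3) = 21.1192 mm

21.1 mm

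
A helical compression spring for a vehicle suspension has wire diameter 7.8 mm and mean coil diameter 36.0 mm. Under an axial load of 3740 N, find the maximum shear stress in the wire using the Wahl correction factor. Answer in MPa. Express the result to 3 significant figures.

Spring index C = D/d = 36.0/7.8 = 4.6154
K_W = (4C−1)/(4C−4) + 0.615/C = 17.462/14.462 + 0.1332 = 1.3407
τ₀ = 8FD/(πd³) = 8·3740·36.0/(π·7.8³) = 1.07712e+06/1490.8 = 722.49 MPa
τ_max = K·τ₀ = 1.3407 × 722.49 = 968.64 MPa

969 MPa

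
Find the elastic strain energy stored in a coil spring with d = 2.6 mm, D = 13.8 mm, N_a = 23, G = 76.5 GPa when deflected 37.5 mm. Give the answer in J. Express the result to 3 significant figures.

5.08 J

k = Gd⁴/(8D³N_a) = (76.5×10³)(2.6⁴)/(8·13.8³·23) = 7.2294 N/mm
U = ½kδ² = 0.5 × 7.2294 × 37.5² = 5083.1 N·mm = 5.0831 J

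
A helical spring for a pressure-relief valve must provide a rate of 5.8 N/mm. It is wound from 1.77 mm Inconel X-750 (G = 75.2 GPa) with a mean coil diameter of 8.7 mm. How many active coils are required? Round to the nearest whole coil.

N_a = Gd⁴/(8D³k) = (75.2×10³ × 1.77⁴)/(8 × 8.7³ × 5.8)
    = 738093 / 30554.5 = 24.16 → 24 coils

24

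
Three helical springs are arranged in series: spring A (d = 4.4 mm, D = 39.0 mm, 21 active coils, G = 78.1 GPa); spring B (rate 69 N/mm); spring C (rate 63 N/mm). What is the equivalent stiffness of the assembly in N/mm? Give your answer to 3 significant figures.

k_A = Gd⁴/(8D³N_a) = (78.1×10³)(4.4⁴)/(8·39.0³·21) = 2.9374 N/mm
Series: 1/k_eq = 1/2.9374 + 1/69 + 1/63 = 0.37081; k_eq = 2.6968 N/mm

2.70 N/mm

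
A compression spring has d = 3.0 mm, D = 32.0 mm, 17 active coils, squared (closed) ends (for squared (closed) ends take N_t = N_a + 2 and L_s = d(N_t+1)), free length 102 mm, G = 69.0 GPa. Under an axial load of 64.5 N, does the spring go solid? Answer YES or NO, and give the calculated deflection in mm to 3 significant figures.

YES, δ = 51.4 mm

k = Gd⁴/(8D³N_a) = (69.0×10³)(3.0⁴)/(8·32.0³·17) = 1.2541 N/mm
N_t = 19; L_s = 3.0·20 = 60 mm; δ_solid = L₀ − L_s = 102 − 60 = 42 mm
δ = F/k = 64.5/1.2541 = 51.43 mm
δ ≥ δ_solid → spring goes solid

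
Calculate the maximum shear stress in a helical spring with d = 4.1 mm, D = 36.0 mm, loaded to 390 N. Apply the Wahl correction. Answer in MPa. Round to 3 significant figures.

Spring index C = D/d = 36.0/4.1 = 8.7805
K_W = (4C−1)/(4C−4) + 0.615/C = 34.122/31.122 + 0.0700 = 1.1664
τ₀ = 8FD/(πd³) = 8·390·36.0/(π·4.1³) = 112320/216.52 = 518.75 MPa
τ_max = K·τ₀ = 1.1664 × 518.75 = 605.09 MPa

605 MPa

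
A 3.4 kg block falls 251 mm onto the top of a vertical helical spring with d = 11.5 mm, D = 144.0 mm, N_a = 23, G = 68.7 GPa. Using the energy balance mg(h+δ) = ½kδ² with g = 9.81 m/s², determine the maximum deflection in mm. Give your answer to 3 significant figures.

k = Gd⁴/(8D³N_a) = (68.7×10³)(11.5⁴)/(8·144.0³·23) = 2.187 N/mm
W = mg = 3.4 × 9.81 = 33.354 N
½kδ² − Wδ − Wh = 0 → δ = (W + √(W² + 2kWh))/k
δ = (33.354 + √(1112.5 + 36618))/2.187 = (33.354 + 194.24)/2.187 = 104.07 mm

104 mm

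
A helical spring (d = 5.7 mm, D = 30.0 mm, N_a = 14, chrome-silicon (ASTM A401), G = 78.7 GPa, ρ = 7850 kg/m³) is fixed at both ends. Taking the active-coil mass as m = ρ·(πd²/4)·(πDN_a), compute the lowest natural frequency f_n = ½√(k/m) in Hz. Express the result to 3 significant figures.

161 Hz

k = Gd⁴/(8D³N_a) = (78.7×10³)(5.7⁴)/(8·30.0³·14) = 27.472 N/mm = 27472 N/m
Wire length L = πDN_a = π·30.0·14 = 1319.5 mm
m = ρ·(πd²/4)·L = 7850 × 25.518×10⁻⁶ m² × 1.3195 m = 0.26431 kg
f_n = ½√(k/m) = 0.5·√(27472/0.26431) = 0.5·√(1.0394e+05) = 161.2 Hz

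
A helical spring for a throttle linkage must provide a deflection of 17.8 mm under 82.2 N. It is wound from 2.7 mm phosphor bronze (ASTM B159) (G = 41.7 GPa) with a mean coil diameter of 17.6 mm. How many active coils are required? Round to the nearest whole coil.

Required rate k = F/δ = 82.2/17.8 = 4.618 N/mm
N_a = Gd⁴/(8D³k) = (41.7×10³ × 2.7⁴)/(8 × 17.6³ × 4.618)
    = 2.21611e+06 / 201409 = 11 → 11 coils

11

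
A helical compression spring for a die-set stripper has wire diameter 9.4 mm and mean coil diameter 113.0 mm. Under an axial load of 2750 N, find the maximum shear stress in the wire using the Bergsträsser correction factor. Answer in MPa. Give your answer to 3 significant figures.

Spring index C = D/d = 113.0/9.4 = 12.0213
K_B = (4C+2)/(4C−3) = 50.085/45.085 = 1.1109
τ₀ = 8FD/(πd³) = 8·2750·113.0/(π·9.4³) = 2.486e+06/2609.4 = 952.73 MPa
τ_max = K·τ₀ = 1.1109 × 952.73 = 1058.4 MPa

1060 MPa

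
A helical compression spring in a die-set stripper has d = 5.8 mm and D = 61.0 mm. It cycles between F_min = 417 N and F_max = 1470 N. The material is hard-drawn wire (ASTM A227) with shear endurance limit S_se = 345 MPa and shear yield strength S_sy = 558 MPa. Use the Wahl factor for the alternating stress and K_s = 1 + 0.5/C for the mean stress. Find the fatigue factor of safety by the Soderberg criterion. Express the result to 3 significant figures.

C = D/d = 61.0/5.8 = 10.5172; K_W = (4C−1)/(4C−4)+0.615/C = 1.1373; K_s = 1+0.5/C = 1.0475
F_a = (F_max−F_min)/2 = 526.5 N; F_m = (F_max+F_min)/2 = 943.5 N
τ_a = K_W·8F_aD/(πd³) = 1.1373 × 419.16 = 476.71 MPa
τ_m = K_s·8F_mD/(πd³) = 1.0475 × 751.15 = 786.86 MPa
Soderberg: 1/n_f = τ_a/S_se + τ_m/S_sy = 476.71/345 + 786.86/558 = 1.38176 + 1.41015 = 2.7919
n_f = 1/2.7919 = 0.3582

0.358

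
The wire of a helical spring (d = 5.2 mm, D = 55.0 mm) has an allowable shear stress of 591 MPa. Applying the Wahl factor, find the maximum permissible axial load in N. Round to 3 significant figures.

C = D/d = 55.0/5.2 = 10.5769
K_W = (4C−1)/(4C−4) + 0.615/C = 41.308/38.308 + 0.0581 = 1.1365
τ_max = K·8FD/(πd³) → F_max = τ_allow·πd³/(8DK)
F_max = 591·π·5.2³/(8·55.0·1.1365) = 2.6106e+05/500.04 = 522.08 N

522 N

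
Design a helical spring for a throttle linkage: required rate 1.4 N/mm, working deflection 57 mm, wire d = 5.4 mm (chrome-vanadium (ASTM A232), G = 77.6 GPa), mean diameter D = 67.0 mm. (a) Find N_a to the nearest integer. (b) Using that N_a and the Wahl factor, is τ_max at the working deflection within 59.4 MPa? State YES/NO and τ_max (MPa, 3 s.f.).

(a) 20 coils; (b) NO, τ_max = 94.4 MPa

N_a = Gd⁴/(8D³k) = (77.6×10³)(5.4⁴)/(8·67.0³·1.4) = 19.59 → N_a = 20
Actual rate k = Gd⁴/(8D³·20) = 1.3712 N/mm
Working load F = kδ = 1.3712·57 = 78.157 N
C = 67.0/5.4 = 12.4074; K_W = (4C−1)/(4C−4)+0.615/C = 1.1153
τ_max = K_W·8FD/(πd³) = 1.1153·84.684 = 94.449 MPa
τ_max > 59.4 MPa → exceeds allowable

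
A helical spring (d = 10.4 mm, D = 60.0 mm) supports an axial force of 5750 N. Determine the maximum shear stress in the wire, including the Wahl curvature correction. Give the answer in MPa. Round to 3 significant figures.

Spring index C = D/d = 60.0/10.4 = 5.7692
K_W = (4C−1)/(4C−4) + 0.615/C = 22.077/19.077 + 0.1066 = 1.2639
τ₀ = 8FD/(πd³) = 8·5750·60.0/(π·10.4³) = 2.76e+06/3533.9 = 781.01 MPa
τ_max = K·τ₀ = 1.2639 × 781.01 = 987.09 MPa

987 MPa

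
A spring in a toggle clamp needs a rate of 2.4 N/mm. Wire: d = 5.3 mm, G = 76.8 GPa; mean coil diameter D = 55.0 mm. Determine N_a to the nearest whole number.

19

N_a = Gd⁴/(8D³k) = (76.8×10³ × 5.3⁴)/(8 × 55.0³ × 2.4)
    = 6.05989e+07 / 3.1944e+06 = 18.97 → 19 coils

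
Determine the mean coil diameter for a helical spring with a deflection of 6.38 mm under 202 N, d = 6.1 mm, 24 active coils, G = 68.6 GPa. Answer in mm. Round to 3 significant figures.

25.0 mm

Required rate k = F/δ = 202/6.38 = 31.661 N/mm
D = (Gd⁴/(8N_a·k))^(1/3) = (68.6×10³·6.1⁴/(8·24·31.661))^(1/3)
  = (15624.7)^(1/3) = 24.9998 mm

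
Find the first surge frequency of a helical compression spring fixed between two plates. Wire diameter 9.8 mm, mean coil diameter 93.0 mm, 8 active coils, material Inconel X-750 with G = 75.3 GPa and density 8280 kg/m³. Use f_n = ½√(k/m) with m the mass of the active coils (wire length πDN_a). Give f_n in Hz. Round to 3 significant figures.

48.1 Hz

k = Gd⁴/(8D³N_a) = (75.3×10³)(9.8⁴)/(8·93.0³·8) = 13.492 N/mm = 13492 N/m
Wire length L = πDN_a = π·93.0·8 = 2337.3 mm
m = ρ·(πd²/4)·L = 8280 × 75.43×10⁻⁶ m² × 2.3373 m = 1.4598 kg
f_n = ½√(k/m) = 0.5·√(13492/1.4598) = 0.5·√(9242.2) = 48.068 Hz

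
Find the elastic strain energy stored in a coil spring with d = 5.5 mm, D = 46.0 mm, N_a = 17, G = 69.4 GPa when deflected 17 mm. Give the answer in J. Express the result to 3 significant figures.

k = Gd⁴/(8D³N_a) = (69.4×10³)(5.5⁴)/(8·46.0³·17) = 4.7973 N/mm
U = ½kδ² = 0.5 × 4.7973 × 17² = 693.21 N·mm = 0.69321 J

0.693 J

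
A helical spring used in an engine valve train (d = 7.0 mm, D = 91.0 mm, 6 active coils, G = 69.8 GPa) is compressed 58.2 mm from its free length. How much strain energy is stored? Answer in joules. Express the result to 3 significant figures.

k = Gd⁴/(8D³N_a) = (69.8×10³)(7.0⁴)/(8·91.0³·6) = 4.6332 N/mm
U = ½kδ² = 0.5 × 4.6332 × 58.2² = 7846.9 N·mm = 7.8469 J

7.85 J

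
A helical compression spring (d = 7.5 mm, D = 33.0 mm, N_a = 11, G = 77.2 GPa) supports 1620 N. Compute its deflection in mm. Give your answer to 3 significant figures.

k = Gd⁴/(8D³N_a) = (77.2×10³)(7.5⁴)/(8·33.0³·11) = 77.239 N/mm
δ = F/k = 1620 / 77.239 = 20.974 mm

21.0 mm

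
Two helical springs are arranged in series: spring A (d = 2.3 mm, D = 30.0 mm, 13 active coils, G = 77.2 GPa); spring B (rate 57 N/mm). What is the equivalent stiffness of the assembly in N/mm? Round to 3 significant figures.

0.759 N/mm

k_A = Gd⁴/(8D³N_a) = (77.2×10³)(2.3⁴)/(8·30.0³·13) = 0.76936 N/mm
Series: 1/k_eq = 1/0.76936 + 1/57 = 1.3173; k_eq = 0.75912 N/mm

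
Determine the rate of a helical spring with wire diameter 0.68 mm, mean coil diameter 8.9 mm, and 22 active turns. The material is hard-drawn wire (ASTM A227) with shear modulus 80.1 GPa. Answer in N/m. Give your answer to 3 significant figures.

138 N/m

k = Gd⁴/(8D³N_a) = (80.1×10³ × 0.68⁴) / (8 × 8.9³ × 22)
  = 17126.5 / 124075 = 0.13803 N/mm = 138.03 N/m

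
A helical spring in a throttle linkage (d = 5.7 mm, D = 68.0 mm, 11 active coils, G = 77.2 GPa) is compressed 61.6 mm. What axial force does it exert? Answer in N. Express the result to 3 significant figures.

k = Gd⁴/(8D³N_a) = (77.2×10³)(5.7⁴)/(8·68.0³·11) = 2.9451 N/mm
F = k·δ = 2.9451 × 61.6 = 181.42 N

181 N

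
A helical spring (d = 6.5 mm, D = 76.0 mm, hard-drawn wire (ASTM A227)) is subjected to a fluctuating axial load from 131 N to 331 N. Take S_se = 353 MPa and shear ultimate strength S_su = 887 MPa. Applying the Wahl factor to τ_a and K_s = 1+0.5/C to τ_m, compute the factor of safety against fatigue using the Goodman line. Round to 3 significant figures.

2.41

C = D/d = 76.0/6.5 = 11.6923; K_W = (4C−1)/(4C−4)+0.615/C = 1.1227; K_s = 1+0.5/C = 1.0428
F_a = (F_max−F_min)/2 = 100 N; F_m = (F_max+F_min)/2 = 231 N
τ_a = K_W·8F_aD/(πd³) = 1.1227 × 70.472 = 79.121 MPa
τ_m = K_s·8F_mD/(πd³) = 1.0428 × 162.79 = 169.75 MPa
Goodman: 1/n_f = τ_a/S_se + τ_m/S_su = 79.121/353 + 169.75/887 = 0.22414 + 0.19138 = 0.41552
n_f = 1/0.41552 = 2.407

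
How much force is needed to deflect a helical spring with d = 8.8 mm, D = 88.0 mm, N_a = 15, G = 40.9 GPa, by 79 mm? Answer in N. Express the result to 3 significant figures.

k = Gd⁴/(8D³N_a) = (40.9×10³)(8.8⁴)/(8·88.0³·15) = 2.9993 N/mm
F = k·δ = 2.9993 × 79 = 236.95 N

237 N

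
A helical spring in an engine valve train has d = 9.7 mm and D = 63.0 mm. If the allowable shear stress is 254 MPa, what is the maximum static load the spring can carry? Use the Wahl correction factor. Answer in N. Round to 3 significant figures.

C = D/d = 63.0/9.7 = 6.4948
K_W = (4C−1)/(4C−4) + 0.615/C = 24.979/21.979 + 0.0947 = 1.2312
τ_max = K·8FD/(πd³) → F_max = τ_allow·πd³/(8DK)
F_max = 254·π·9.7³/(8·63.0·1.2312) = 7.2828e+05/620.52 = 1173.7 N

1170 N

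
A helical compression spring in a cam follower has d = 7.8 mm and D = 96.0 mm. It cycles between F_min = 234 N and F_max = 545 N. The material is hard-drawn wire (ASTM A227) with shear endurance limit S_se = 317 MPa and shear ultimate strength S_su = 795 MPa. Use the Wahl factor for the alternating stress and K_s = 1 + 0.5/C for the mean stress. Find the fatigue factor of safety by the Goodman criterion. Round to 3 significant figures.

C = D/d = 96.0/7.8 = 12.3077; K_W = (4C−1)/(4C−4)+0.615/C = 1.1163; K_s = 1+0.5/C = 1.0406
F_a = (F_max−F_min)/2 = 155.5 N; F_m = (F_max+F_min)/2 = 389.5 N
τ_a = K_W·8F_aD/(πd³) = 1.1163 × 80.105 = 89.42 MPa
τ_m = K_s·8F_mD/(πd³) = 1.0406 × 200.65 = 208.8 MPa
Goodman: 1/n_f = τ_a/S_se + τ_m/S_su = 89.42/317 + 208.8/795 = 0.28208 + 0.26264 = 0.54472
n_f = 1/0.54472 = 1.836

1.84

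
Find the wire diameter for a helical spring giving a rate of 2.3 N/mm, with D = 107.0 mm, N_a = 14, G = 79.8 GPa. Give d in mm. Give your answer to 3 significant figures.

d = (8D³N_a·k / G)^(1/4) = (8·107.0³·14·2.3 / (79.8×10³))^0.25
  = (3954.5)^0.25 = 7.9300 mm

7.93 mm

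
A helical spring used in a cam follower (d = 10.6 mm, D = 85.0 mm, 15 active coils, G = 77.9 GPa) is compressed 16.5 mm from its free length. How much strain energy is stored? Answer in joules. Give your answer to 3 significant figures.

1.82 J

k = Gd⁴/(8D³N_a) = (77.9×10³)(10.6⁴)/(8·85.0³·15) = 13.345 N/mm
U = ½kδ² = 0.5 × 13.345 × 16.5² = 1816.6 N·mm = 1.8166 J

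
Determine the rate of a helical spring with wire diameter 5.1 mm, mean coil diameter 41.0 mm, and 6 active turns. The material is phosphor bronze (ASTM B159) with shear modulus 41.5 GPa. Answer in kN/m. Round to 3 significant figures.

8.49 kN/m

k = Gd⁴/(8D³N_a) = (41.5×10³ × 5.1⁴) / (8 × 41.0³ × 6)
  = 2.80756e+07 / 3.30821e+06 = 8.4866 N/mm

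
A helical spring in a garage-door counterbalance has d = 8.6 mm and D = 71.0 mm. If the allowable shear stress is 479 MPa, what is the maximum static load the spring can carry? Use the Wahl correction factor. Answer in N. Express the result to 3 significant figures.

1430 N

C = D/d = 71.0/8.6 = 8.2558
K_W = (4C−1)/(4C−4) + 0.615/C = 32.023/29.023 + 0.0745 = 1.1779
τ_max = K·8FD/(πd³) → F_max = τ_allow·πd³/(8DK)
F_max = 479·π·8.6³/(8·71.0·1.1779) = 9.5715e+05/669.02 = 1430.7 N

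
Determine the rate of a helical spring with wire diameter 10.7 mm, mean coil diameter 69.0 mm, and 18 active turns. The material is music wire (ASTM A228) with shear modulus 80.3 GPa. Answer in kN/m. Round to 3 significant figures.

22.3 kN/m

k = Gd⁴/(8D³N_a) = (80.3×10³ × 10.7⁴) / (8 × 69.0³ × 18)
  = 1.05257e+09 / 4.73053e+07 = 22.251 N/mm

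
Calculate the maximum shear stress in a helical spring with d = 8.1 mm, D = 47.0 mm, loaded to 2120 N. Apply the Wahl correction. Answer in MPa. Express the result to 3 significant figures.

Spring index C = D/d = 47.0/8.1 = 5.8025
K_W = (4C−1)/(4C−4) + 0.615/C = 22.210/19.210 + 0.1060 = 1.2622
τ₀ = 8FD/(πd³) = 8·2120·47.0/(π·8.1³) = 797120/1669.6 = 477.44 MPa
τ_max = K·τ₀ = 1.2622 × 477.44 = 602.61 MPa

603 MPa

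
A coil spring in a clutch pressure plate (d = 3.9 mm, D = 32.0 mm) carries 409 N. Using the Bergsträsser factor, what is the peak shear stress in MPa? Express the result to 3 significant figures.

656 MPa

Spring index C = D/d = 32.0/3.9 = 8.2051
K_B = (4C+2)/(4C−3) = 34.821/29.821 = 1.1677
τ₀ = 8FD/(πd³) = 8·409·32.0/(π·3.9³) = 104704/186.36 = 561.85 MPa
τ_max = K·τ₀ = 1.1677 × 561.85 = 656.05 MPa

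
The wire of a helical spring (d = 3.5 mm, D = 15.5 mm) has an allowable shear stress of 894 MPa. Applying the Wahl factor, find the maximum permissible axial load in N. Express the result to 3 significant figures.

C = D/d = 15.5/3.5 = 4.4286
K_W = (4C−1)/(4C−4) + 0.615/C = 16.714/13.714 + 0.1389 = 1.3576
τ_max = K·8FD/(πd³) → F_max = τ_allow·πd³/(8DK)
F_max = 894·π·3.5³/(8·15.5·1.3576) = 1.2042e+05/168.34 = 715.31 N

715 N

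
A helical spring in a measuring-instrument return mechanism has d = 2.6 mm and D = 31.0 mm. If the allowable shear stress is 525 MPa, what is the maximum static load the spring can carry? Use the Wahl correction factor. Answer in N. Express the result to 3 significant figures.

C = D/d = 31.0/2.6 = 11.9231
K_W = (4C−1)/(4C−4) + 0.615/C = 46.692/43.692 + 0.0516 = 1.1202
τ_max = K·8FD/(πd³) → F_max = τ_allow·πd³/(8DK)
F_max = 525·π·2.6³/(8·31.0·1.1202) = 28989/277.82 = 104.34 N

104 N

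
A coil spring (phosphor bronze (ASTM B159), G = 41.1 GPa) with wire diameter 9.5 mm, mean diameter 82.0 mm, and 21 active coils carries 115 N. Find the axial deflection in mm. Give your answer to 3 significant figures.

k = Gd⁴/(8D³N_a) = (41.1×10³)(9.5⁴)/(8·82.0³·21) = 3.614 N/mm
δ = F/k = 115 / 3.614 = 31.821 mm

31.8 mm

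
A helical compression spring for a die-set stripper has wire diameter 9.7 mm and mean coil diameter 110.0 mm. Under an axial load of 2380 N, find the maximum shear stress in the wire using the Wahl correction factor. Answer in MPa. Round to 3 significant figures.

Spring index C = D/d = 110.0/9.7 = 11.3402
K_W = (4C−1)/(4C−4) + 0.615/C = 44.361/41.361 + 0.0542 = 1.1268
τ₀ = 8FD/(πd³) = 8·2380·110.0/(π·9.7³) = 2.0944e+06/2867.2 = 730.46 MPa
τ_max = K·τ₀ = 1.1268 × 730.46 = 823.05 MPa

823 MPa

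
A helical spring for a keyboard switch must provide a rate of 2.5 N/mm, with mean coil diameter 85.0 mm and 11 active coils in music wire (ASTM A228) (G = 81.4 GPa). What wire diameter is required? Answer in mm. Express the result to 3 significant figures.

6.38 mm

d = (8D³N_a·k / G)^(1/4) = (8·85.0³·11·2.5 / (81.4×10³))^0.25
  = (1659.8)^0.25 = 6.3828 mm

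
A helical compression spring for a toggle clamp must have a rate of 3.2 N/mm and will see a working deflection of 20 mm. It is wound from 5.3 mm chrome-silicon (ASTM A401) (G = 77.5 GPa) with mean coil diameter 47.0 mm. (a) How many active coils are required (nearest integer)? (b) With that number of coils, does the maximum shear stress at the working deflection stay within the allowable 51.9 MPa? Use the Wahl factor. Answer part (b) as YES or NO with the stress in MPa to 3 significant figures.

(a) 23 coils; (b) NO, τ_max = 59.9 MPa

N_a = Gd⁴/(8D³k) = (77.5×10³)(5.3⁴)/(8·47.0³·3.2) = 23.01 → N_a = 23
Actual rate k = Gd⁴/(8D³·23) = 3.2011 N/mm
Working load F = kδ = 3.2011·20 = 64.021 N
C = 47.0/5.3 = 8.8679; K_W = (4C−1)/(4C−4)+0.615/C = 1.1647
τ_max = K_W·8FD/(πd³) = 1.1647·51.468 = 59.943 MPa
τ_max > 51.9 MPa → exceeds allowable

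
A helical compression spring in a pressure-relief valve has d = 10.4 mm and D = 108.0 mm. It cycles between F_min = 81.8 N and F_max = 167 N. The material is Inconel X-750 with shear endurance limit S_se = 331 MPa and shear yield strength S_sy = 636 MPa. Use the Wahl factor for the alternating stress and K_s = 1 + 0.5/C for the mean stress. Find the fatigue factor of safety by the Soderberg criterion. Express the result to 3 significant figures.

11.6

C = D/d = 108.0/10.4 = 10.3846; K_W = (4C−1)/(4C−4)+0.615/C = 1.1391; K_s = 1+0.5/C = 1.0481
F_a = (F_max−F_min)/2 = 42.6 N; F_m = (F_max+F_min)/2 = 124.4 N
τ_a = K_W·8F_aD/(πd³) = 1.1391 × 10.415 = 11.865 MPa
τ_m = K_s·8F_mD/(πd³) = 1.0481 × 30.415 = 31.879 MPa
Soderberg: 1/n_f = τ_a/S_se + τ_m/S_sy = 11.865/331 + 31.879/636 = 0.03584 + 0.05012 = 0.085969
n_f = 1/0.085969 = 11.63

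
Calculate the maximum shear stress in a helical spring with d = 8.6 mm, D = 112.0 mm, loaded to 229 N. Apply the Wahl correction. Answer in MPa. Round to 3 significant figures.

Spring index C = D/d = 112.0/8.6 = 13.0233
K_W = (4C−1)/(4C−4) + 0.615/C = 51.093/48.093 + 0.0472 = 1.1096
τ₀ = 8FD/(πd³) = 8·229·112.0/(π·8.6³) = 205184/1998.2 = 102.68 MPa
τ_max = K·τ₀ = 1.1096 × 102.68 = 113.94 MPa

114 MPa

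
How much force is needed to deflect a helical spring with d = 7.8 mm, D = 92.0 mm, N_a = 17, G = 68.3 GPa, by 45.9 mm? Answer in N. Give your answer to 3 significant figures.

110 N

k = Gd⁴/(8D³N_a) = (68.3×10³)(7.8⁴)/(8·92.0³·17) = 2.3872 N/mm
F = k·δ = 2.3872 × 45.9 = 109.57 N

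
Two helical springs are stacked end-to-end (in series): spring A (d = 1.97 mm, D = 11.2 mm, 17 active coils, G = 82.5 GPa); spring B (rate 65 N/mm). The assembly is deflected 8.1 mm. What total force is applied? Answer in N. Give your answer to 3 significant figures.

k_A = Gd⁴/(8D³N_a) = (82.5×10³)(1.97⁴)/(8·11.2³·17) = 6.5032 N/mm
Series: 1/k_eq = 1/6.5032 + 1/65 = 0.16916; k_eq = 5.9117 N/mm
F = k_eq·δ = 5.9117·8.1 = 47.885 N

47.9 N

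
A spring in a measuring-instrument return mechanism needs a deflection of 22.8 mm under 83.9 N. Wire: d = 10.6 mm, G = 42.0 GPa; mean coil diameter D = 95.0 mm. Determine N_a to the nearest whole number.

Required rate k = F/δ = 83.9/22.8 = 3.6798 N/mm
N_a = Gd⁴/(8D³k) = (42.0×10³ × 10.6⁴)/(8 × 95.0³ × 3.6798)
    = 5.3024e+08 / 2.52399e+07 = 21.01 → 21 coils

21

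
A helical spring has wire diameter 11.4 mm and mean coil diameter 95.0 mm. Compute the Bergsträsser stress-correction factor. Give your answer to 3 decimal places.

C = D/d = 95.0/11.4 = 8.3333
K_B = (4C+2)/(4C−3) = 35.333/30.333 = 1.1648

1.165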